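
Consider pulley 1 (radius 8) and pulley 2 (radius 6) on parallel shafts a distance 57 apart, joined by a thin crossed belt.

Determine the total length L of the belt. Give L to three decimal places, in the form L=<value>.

L=161.439

crossed belt: β = asin((r1+r2)/C) = asin(14/57) = 14.2181°
wrap1 = wrap2 = π + 2β = 208.4362°
tangent length = C·cosβ = 55.2540
L = (r1+r2)·wrap + 2·C·cosβ = 14·3.6379 + 2·55.2540 = 161.4385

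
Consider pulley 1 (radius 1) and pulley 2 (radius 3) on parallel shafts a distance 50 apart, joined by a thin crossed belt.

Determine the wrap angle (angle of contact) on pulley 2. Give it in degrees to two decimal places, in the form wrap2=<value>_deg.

wrap2=189.18_deg

crossed belt: β = asin((r1+r2)/C) = asin(4/50) = 4.5886°
wrap1 = wrap2 = π + 2β = 189.1771°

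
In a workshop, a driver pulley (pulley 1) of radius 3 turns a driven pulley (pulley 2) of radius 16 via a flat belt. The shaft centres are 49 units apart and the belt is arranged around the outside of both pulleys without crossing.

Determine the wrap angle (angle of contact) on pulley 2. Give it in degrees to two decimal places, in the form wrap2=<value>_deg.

open belt: β = asin((r2−r1)/C) = asin(13/49) = 15.3851°
wrap1 = π − 2β = 149.2297°
wrap2 = π + 2β = 210.7703°

wrap2=210.77_deg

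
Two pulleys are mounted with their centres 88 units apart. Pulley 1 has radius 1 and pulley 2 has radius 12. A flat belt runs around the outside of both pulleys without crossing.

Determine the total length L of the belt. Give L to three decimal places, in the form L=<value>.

L=218.218

open belt: β = asin((r2−r1)/C) = asin(11/88) = 7.1808°
wrap1 = π − 2β = 165.6385°
wrap2 = π + 2β = 194.3615°
tangent length = C·cosβ = 87.3098
L = r1·wrap1 + r2·wrap2 + 2·C·cosβ = 1·2.8909 + 12·3.3922 + 2·87.3098 = 218.2175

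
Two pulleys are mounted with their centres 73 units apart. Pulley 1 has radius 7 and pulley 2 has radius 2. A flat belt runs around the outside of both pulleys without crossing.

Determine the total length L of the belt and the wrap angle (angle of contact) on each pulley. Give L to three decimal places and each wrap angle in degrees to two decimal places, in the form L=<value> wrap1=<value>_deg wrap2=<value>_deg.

L=174.617 wrap1=187.85_deg wrap2=172.15_deg

open belt: β = asin((r2−r1)/C) = asin(-5/73) = -3.9274°
wrap1 = π − 2β = 187.8549°
wrap2 = π + 2β = 172.1451°
tangent length = C·cosβ = 72.8286
L = r1·wrap1 + r2·wrap2 + 2·C·cosβ = 7·3.2787 + 2·3.0045 + 2·72.8286 = 174.6169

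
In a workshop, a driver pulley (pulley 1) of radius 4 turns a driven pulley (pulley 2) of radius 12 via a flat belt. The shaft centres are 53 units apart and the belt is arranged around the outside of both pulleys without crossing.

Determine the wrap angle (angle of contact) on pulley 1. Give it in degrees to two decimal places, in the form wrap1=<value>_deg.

open belt: β = asin((r2−r1)/C) = asin(8/53) = 8.6816°
wrap1 = π − 2β = 162.6368°
wrap2 = π + 2β = 197.3632°

wrap1=162.64_deg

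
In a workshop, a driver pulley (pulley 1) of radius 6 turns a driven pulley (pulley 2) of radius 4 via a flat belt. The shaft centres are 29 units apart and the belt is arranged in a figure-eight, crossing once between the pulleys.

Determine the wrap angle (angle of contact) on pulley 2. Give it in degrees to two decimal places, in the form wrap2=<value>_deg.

wrap2=220.34_deg

crossed belt: β = asin((r1+r2)/C) = asin(10/29) = 20.1713°
wrap1 = wrap2 = π + 2β = 220.3425°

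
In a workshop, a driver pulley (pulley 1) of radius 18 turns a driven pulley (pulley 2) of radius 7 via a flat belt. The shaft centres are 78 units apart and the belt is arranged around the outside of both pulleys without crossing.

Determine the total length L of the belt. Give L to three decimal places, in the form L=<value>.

L=236.094

open belt: β = asin((r2−r1)/C) = asin(-11/78) = -8.1072°
wrap1 = π − 2β = 196.2144°
wrap2 = π + 2β = 163.7856°
tangent length = C·cosβ = 77.2205
L = r1·wrap1 + r2·wrap2 + 2·C·cosβ = 18·3.4246 + 7·2.8586 + 2·77.2205 = 236.0937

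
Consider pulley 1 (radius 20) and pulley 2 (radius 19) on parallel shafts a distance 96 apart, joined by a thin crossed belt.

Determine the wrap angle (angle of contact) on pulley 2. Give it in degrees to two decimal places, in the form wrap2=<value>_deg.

crossed belt: β = asin((r1+r2)/C) = asin(39/96) = 23.9695°
wrap1 = wrap2 = π + 2β = 227.9390°

wrap2=227.94_deg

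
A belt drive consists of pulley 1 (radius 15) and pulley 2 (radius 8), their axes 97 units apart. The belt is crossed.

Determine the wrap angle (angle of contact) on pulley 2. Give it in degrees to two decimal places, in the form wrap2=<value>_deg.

crossed belt: β = asin((r1+r2)/C) = asin(23/97) = 13.7162°
wrap1 = wrap2 = π + 2β = 207.4325°

wrap2=207.43_deg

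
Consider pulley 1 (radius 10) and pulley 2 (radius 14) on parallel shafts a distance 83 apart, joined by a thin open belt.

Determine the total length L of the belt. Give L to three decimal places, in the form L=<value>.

L=241.591

open belt: β = asin((r2−r1)/C) = asin(4/83) = 2.7623°
wrap1 = π − 2β = 174.4754°
wrap2 = π + 2β = 185.5246°
tangent length = C·cosβ = 82.9036
L = r1·wrap1 + r2·wrap2 + 2·C·cosβ = 10·3.0452 + 14·3.2380 + 2·82.9036 = 241.5910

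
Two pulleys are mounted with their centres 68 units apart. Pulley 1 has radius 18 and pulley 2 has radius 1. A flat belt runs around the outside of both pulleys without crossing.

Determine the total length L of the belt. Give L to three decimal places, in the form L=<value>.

open belt: β = asin((r2−r1)/C) = asin(-17/68) = -14.4775°
wrap1 = π − 2β = 208.9550°
wrap2 = π + 2β = 151.0450°
tangent length = C·cosβ = 65.8407
L = r1·wrap1 + r2·wrap2 + 2·C·cosβ = 18·3.6470 + 1·2.6362 + 2·65.8407 = 199.9628

L=199.963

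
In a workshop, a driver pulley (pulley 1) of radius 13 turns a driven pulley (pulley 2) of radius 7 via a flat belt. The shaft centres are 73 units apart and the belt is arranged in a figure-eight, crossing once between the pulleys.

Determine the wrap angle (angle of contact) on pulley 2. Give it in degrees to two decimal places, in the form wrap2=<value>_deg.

wrap2=211.80_deg

crossed belt: β = asin((r1+r2)/C) = asin(20/73) = 15.9008°
wrap1 = wrap2 = π + 2β = 211.8016°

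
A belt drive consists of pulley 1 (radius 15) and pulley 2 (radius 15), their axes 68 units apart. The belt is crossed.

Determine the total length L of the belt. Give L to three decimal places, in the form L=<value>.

crossed belt: β = asin((r1+r2)/C) = asin(30/68) = 26.1790°
wrap1 = wrap2 = π + 2β = 232.3579°
tangent length = C·cosβ = 61.0246
L = (r1+r2)·wrap + 2·C·cosβ = 30·4.0554 + 2·61.0246 = 243.7115

L=243.712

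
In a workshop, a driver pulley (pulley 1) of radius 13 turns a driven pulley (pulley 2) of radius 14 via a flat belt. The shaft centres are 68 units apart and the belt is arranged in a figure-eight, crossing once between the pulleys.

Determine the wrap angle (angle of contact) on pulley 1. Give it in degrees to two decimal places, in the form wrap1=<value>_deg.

crossed belt: β = asin((r1+r2)/C) = asin(27/68) = 23.3944°
wrap1 = wrap2 = π + 2β = 226.7889°

wrap1=226.79_deg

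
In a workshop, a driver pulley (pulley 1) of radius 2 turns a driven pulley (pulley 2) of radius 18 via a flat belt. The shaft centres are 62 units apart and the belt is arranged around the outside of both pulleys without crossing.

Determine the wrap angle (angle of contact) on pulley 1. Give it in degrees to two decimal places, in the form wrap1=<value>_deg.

open belt: β = asin((r2−r1)/C) = asin(16/62) = 14.9552°
wrap1 = π − 2β = 150.0895°
wrap2 = π + 2β = 209.9105°

wrap1=150.09_deg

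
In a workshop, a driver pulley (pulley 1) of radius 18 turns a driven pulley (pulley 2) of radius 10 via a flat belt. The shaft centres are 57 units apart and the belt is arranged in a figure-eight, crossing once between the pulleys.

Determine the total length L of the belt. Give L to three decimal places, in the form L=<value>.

crossed belt: β = asin((r1+r2)/C) = asin(28/57) = 29.4213°
wrap1 = wrap2 = π + 2β = 238.8427°
tangent length = C·cosβ = 49.6488
L = (r1+r2)·wrap + 2·C·cosβ = 28·4.1686 + 2·49.6488 = 216.0181

L=216.018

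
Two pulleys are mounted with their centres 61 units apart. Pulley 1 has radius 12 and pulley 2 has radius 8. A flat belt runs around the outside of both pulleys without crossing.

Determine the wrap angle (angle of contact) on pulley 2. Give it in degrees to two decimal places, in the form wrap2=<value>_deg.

wrap2=172.48_deg

open belt: β = asin((r2−r1)/C) = asin(-4/61) = -3.7598°
wrap1 = π − 2β = 187.5196°
wrap2 = π + 2β = 172.4804°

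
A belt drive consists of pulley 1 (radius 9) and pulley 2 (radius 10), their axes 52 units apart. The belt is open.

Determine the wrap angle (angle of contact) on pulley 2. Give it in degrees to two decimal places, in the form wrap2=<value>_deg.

wrap2=182.20_deg

open belt: β = asin((r2−r1)/C) = asin(1/52) = 1.1019°
wrap1 = π − 2β = 177.7962°
wrap2 = π + 2β = 182.2038°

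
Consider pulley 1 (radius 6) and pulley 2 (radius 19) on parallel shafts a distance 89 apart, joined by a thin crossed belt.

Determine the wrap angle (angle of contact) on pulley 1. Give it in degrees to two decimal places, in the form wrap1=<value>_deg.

wrap1=212.63_deg

crossed belt: β = asin((r1+r2)/C) = asin(25/89) = 16.3139°
wrap1 = wrap2 = π + 2β = 212.6277°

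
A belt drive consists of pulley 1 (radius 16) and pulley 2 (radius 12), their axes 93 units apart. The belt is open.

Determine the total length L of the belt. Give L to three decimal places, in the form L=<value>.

open belt: β = asin((r2−r1)/C) = asin(-4/93) = -2.4651°
wrap1 = π − 2β = 184.9302°
wrap2 = π + 2β = 175.0698°
tangent length = C·cosβ = 92.9139
L = r1·wrap1 + r2·wrap2 + 2·C·cosβ = 16·3.2276 + 12·3.0555 + 2·92.9139 = 274.1367

L=274.137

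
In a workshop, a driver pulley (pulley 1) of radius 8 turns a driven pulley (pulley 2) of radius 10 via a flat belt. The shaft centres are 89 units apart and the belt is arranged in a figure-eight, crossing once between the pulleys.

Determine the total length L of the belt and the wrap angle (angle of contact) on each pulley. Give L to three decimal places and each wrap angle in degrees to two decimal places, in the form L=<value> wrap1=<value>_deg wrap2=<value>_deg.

crossed belt: β = asin((r1+r2)/C) = asin(18/89) = 11.6684°
wrap1 = wrap2 = π + 2β = 203.3368°
tangent length = C·cosβ = 87.1608
L = (r1+r2)·wrap + 2·C·cosβ = 18·3.5489 + 2·87.1608 = 238.2017

L=238.202 wrap1=203.34_deg wrap2=203.34_deg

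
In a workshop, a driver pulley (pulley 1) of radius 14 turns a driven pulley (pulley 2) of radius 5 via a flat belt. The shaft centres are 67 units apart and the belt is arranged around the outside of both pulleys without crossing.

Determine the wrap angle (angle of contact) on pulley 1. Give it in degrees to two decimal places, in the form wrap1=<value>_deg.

open belt: β = asin((r2−r1)/C) = asin(-9/67) = -7.7198°
wrap1 = π − 2β = 195.4396°
wrap2 = π + 2β = 164.5604°

wrap1=195.44_deg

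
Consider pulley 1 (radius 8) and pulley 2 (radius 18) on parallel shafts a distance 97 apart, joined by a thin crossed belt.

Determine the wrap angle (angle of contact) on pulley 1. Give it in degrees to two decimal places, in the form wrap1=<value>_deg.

crossed belt: β = asin((r1+r2)/C) = asin(26/97) = 15.5477°
wrap1 = wrap2 = π + 2β = 211.0955°

wrap1=211.10_deg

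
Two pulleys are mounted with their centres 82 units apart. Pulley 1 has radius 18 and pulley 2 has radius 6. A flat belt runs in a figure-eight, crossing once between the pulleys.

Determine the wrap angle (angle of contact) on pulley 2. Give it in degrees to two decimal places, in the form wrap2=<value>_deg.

crossed belt: β = asin((r1+r2)/C) = asin(24/82) = 17.0186°
wrap1 = wrap2 = π + 2β = 214.0373°

wrap2=214.04_deg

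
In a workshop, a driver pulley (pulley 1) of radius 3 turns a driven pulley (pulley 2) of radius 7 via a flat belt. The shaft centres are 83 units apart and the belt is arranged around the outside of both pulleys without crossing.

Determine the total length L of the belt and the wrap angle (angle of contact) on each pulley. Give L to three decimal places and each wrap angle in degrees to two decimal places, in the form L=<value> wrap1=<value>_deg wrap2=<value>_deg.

open belt: β = asin((r2−r1)/C) = asin(4/83) = 2.7623°
wrap1 = π − 2β = 174.4754°
wrap2 = π + 2β = 185.5246°
tangent length = C·cosβ = 82.9036
L = r1·wrap1 + r2·wrap2 + 2·C·cosβ = 3·3.0452 + 7·3.2380 + 2·82.9036 = 197.6087

L=197.609 wrap1=174.48_deg wrap2=185.52_deg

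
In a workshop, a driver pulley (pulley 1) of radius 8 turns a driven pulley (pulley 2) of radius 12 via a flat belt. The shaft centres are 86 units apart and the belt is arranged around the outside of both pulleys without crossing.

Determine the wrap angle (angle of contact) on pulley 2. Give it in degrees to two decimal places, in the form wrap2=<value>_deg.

wrap2=185.33_deg

open belt: β = asin((r2−r1)/C) = asin(4/86) = 2.6659°
wrap1 = π − 2β = 174.6682°
wrap2 = π + 2β = 185.3318°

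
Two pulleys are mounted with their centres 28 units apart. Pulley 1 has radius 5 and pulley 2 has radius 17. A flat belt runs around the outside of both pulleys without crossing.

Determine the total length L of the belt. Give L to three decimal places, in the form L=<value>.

L=130.341

open belt: β = asin((r2−r1)/C) = asin(12/28) = 25.3769°
wrap1 = π − 2β = 129.2461°
wrap2 = π + 2β = 230.7539°
tangent length = C·cosβ = 25.2982
L = r1·wrap1 + r2·wrap2 + 2·C·cosβ = 5·2.2558 + 17·4.0274 + 2·25.2982 = 130.3413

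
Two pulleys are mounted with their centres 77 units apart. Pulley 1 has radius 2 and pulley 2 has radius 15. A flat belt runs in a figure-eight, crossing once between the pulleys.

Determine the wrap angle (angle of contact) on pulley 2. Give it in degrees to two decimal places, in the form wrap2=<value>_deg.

crossed belt: β = asin((r1+r2)/C) = asin(17/77) = 12.7548°
wrap1 = wrap2 = π + 2β = 205.5096°

wrap2=205.51_deg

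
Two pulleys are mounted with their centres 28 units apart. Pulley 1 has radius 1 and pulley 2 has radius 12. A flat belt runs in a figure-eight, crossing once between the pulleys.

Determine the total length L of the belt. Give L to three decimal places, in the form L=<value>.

crossed belt: β = asin((r1+r2)/C) = asin(13/28) = 27.6640°
wrap1 = wrap2 = π + 2β = 235.3280°
tangent length = C·cosβ = 24.7992
L = (r1+r2)·wrap + 2·C·cosβ = 13·4.1072 + 2·24.7992 = 102.9926

L=102.993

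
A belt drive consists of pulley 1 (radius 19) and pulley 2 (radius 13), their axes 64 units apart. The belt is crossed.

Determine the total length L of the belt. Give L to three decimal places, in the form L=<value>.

L=244.893

crossed belt: β = asin((r1+r2)/C) = asin(32/64) = 30.0000°
wrap1 = wrap2 = π + 2β = 240.0000°
tangent length = C·cosβ = 55.4256
L = (r1+r2)·wrap + 2·C·cosβ = 32·4.1888 + 2·55.4256 = 244.8925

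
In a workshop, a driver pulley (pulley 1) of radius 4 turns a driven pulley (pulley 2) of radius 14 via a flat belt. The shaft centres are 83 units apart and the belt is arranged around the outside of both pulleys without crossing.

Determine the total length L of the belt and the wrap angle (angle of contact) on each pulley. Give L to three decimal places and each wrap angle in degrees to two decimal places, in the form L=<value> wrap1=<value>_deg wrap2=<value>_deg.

L=223.755 wrap1=166.16_deg wrap2=193.84_deg

open belt: β = asin((r2−r1)/C) = asin(10/83) = 6.9199°
wrap1 = π − 2β = 166.1602°
wrap2 = π + 2β = 193.8398°
tangent length = C·cosβ = 82.3954
L = r1·wrap1 + r2·wrap2 + 2·C·cosβ = 4·2.9000 + 14·3.3831 + 2·82.3954 = 223.7550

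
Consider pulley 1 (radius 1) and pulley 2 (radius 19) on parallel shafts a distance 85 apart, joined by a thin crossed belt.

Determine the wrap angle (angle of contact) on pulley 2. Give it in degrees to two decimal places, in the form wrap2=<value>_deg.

wrap2=207.22_deg

crossed belt: β = asin((r1+r2)/C) = asin(20/85) = 13.6090°
wrap1 = wrap2 = π + 2β = 207.2179°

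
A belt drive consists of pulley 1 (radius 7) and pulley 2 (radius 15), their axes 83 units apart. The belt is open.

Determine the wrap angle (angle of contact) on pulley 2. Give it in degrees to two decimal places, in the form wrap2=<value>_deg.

open belt: β = asin((r2−r1)/C) = asin(8/83) = 5.5311°
wrap1 = π − 2β = 168.9379°
wrap2 = π + 2β = 191.0621°

wrap2=191.06_deg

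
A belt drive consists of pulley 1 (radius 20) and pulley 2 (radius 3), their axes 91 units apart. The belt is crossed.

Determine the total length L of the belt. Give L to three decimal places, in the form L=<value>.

crossed belt: β = asin((r1+r2)/C) = asin(23/91) = 14.6401°
wrap1 = wrap2 = π + 2β = 209.2803°
tangent length = C·cosβ = 88.0454
L = (r1+r2)·wrap + 2·C·cosβ = 23·3.6526 + 2·88.0454 = 260.1014

L=260.101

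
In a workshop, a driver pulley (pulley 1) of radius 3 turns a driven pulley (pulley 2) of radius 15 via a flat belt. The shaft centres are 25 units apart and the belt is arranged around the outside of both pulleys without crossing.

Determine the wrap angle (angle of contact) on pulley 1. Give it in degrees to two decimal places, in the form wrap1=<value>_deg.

wrap1=122.63_deg

open belt: β = asin((r2−r1)/C) = asin(12/25) = 28.6854°
wrap1 = π − 2β = 122.6292°
wrap2 = π + 2β = 237.3708°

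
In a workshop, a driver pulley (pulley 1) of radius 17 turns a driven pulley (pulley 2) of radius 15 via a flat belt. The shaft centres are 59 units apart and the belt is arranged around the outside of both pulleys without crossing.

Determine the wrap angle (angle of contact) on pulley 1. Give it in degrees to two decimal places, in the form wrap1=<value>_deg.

wrap1=183.89_deg

open belt: β = asin((r2−r1)/C) = asin(-2/59) = -1.9426°
wrap1 = π − 2β = 183.8852°
wrap2 = π + 2β = 176.1148°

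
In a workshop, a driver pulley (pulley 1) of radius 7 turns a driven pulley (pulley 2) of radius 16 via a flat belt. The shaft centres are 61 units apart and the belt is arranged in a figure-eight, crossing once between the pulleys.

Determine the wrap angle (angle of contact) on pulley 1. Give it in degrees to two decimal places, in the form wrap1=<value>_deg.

crossed belt: β = asin((r1+r2)/C) = asin(23/61) = 22.1510°
wrap1 = wrap2 = π + 2β = 224.3020°

wrap1=224.30_deg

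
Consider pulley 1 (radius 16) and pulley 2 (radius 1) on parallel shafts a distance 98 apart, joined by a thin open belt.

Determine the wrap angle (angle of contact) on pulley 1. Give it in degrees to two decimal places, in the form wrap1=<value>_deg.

wrap1=197.61_deg

open belt: β = asin((r2−r1)/C) = asin(-15/98) = -8.8044°
wrap1 = π − 2β = 197.6087°
wrap2 = π + 2β = 162.3913°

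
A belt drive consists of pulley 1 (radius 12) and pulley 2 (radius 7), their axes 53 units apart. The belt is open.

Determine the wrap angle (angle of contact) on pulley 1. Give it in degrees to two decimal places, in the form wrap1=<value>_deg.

open belt: β = asin((r2−r1)/C) = asin(-5/53) = -5.4133°
wrap1 = π − 2β = 190.8266°
wrap2 = π + 2β = 169.1734°

wrap1=190.83_deg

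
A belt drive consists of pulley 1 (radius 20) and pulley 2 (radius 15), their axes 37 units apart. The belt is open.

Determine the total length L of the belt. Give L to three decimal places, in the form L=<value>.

open belt: β = asin((r2−r1)/C) = asin(-5/37) = -7.7664°
wrap1 = π − 2β = 195.5329°
wrap2 = π + 2β = 164.4671°
tangent length = C·cosβ = 36.6606
L = r1·wrap1 + r2·wrap2 + 2·C·cosβ = 20·3.4127 + 15·2.8705 + 2·36.6606 = 184.6325

L=184.632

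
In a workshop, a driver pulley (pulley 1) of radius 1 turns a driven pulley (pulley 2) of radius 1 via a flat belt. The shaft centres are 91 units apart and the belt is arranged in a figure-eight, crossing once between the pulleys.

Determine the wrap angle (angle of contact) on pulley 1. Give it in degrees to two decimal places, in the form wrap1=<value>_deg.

wrap1=182.52_deg

crossed belt: β = asin((r1+r2)/C) = asin(2/91) = 1.2593°
wrap1 = wrap2 = π + 2β = 182.5187°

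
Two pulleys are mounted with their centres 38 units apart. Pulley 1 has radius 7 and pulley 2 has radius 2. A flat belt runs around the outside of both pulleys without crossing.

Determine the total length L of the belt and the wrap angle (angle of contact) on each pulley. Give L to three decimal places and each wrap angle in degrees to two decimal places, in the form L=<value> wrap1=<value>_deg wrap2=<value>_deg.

L=104.933 wrap1=195.12_deg wrap2=164.88_deg

open belt: β = asin((r2−r1)/C) = asin(-5/38) = -7.5608°
wrap1 = π − 2β = 195.1217°
wrap2 = π + 2β = 164.8783°
tangent length = C·cosβ = 37.6696
L = r1·wrap1 + r2·wrap2 + 2·C·cosβ = 7·3.4055 + 2·2.8777 + 2·37.6696 = 104.9332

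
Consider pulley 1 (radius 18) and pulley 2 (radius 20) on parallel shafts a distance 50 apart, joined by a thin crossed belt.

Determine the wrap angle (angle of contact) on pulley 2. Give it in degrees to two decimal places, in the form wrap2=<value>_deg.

crossed belt: β = asin((r1+r2)/C) = asin(38/50) = 49.4642°
wrap1 = wrap2 = π + 2β = 278.9284°

wrap2=278.93_deg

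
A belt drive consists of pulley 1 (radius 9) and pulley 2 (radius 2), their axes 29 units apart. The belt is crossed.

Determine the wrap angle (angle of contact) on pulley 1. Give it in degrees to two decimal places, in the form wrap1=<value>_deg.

wrap1=224.58_deg

crossed belt: β = asin((r1+r2)/C) = asin(11/29) = 22.2910°
wrap1 = wrap2 = π + 2β = 224.5819°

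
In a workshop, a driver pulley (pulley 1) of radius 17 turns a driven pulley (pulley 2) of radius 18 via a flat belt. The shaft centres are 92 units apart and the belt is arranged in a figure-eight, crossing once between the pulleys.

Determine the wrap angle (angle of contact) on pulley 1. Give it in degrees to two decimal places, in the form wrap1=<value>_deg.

wrap1=224.72_deg

crossed belt: β = asin((r1+r2)/C) = asin(35/92) = 22.3606°
wrap1 = wrap2 = π + 2β = 224.7212°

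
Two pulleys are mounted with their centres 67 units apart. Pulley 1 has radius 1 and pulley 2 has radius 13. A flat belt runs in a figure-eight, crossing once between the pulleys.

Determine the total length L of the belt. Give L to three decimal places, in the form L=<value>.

L=180.918

crossed belt: β = asin((r1+r2)/C) = asin(14/67) = 12.0611°
wrap1 = wrap2 = π + 2β = 204.1223°
tangent length = C·cosβ = 65.5210
L = (r1+r2)·wrap + 2·C·cosβ = 14·3.5626 + 2·65.5210 = 180.9185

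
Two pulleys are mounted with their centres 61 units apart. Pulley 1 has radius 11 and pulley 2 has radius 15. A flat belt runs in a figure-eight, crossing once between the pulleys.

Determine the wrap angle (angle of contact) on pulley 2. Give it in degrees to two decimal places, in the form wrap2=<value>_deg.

crossed belt: β = asin((r1+r2)/C) = asin(26/61) = 25.2285°
wrap1 = wrap2 = π + 2β = 230.4570°

wrap2=230.46_deg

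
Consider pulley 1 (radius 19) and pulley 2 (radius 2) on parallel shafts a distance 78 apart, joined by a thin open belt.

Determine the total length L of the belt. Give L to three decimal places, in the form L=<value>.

L=225.693

open belt: β = asin((r2−r1)/C) = asin(-17/78) = -12.5886°
wrap1 = π − 2β = 205.1772°
wrap2 = π + 2β = 154.8228°
tangent length = C·cosβ = 76.1249
L = r1·wrap1 + r2·wrap2 + 2·C·cosβ = 19·3.5810 + 2·2.7022 + 2·76.1249 = 225.6935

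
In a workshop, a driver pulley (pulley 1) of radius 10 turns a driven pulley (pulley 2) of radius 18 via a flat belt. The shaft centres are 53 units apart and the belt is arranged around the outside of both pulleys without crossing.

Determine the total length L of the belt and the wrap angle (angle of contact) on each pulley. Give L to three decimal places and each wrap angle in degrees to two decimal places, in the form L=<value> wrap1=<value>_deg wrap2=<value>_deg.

open belt: β = asin((r2−r1)/C) = asin(8/53) = 8.6816°
wrap1 = π − 2β = 162.6368°
wrap2 = π + 2β = 197.3632°
tangent length = C·cosβ = 52.3927
L = r1·wrap1 + r2·wrap2 + 2·C·cosβ = 10·2.8385 + 18·3.4446 + 2·52.3927 = 195.1745

L=195.174 wrap1=162.64_deg wrap2=197.36_deg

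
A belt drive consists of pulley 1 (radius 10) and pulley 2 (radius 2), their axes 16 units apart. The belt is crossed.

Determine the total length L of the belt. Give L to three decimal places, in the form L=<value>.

L=79.219

crossed belt: β = asin((r1+r2)/C) = asin(12/16) = 48.5904°
wrap1 = wrap2 = π + 2β = 277.1808°
tangent length = C·cosβ = 10.5830
L = (r1+r2)·wrap + 2·C·cosβ = 12·4.8377 + 2·10.5830 = 79.2186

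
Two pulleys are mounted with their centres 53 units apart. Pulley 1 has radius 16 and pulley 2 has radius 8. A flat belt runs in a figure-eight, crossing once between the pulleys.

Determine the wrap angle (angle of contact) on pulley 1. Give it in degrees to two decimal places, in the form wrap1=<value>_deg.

crossed belt: β = asin((r1+r2)/C) = asin(24/53) = 26.9254°
wrap1 = wrap2 = π + 2β = 233.8508°

wrap1=233.85_deg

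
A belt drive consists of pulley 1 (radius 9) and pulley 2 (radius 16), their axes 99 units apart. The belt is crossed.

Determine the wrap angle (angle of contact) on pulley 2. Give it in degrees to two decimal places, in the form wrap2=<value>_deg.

wrap2=209.25_deg

crossed belt: β = asin((r1+r2)/C) = asin(25/99) = 14.6270°
wrap1 = wrap2 = π + 2β = 209.2540°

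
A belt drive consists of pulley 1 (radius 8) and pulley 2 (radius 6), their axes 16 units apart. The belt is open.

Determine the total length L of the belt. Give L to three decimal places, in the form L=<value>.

open belt: β = asin((r2−r1)/C) = asin(-2/16) = -7.1808°
wrap1 = π − 2β = 194.3615°
wrap2 = π + 2β = 165.6385°
tangent length = C·cosβ = 15.8745
L = r1·wrap1 + r2·wrap2 + 2·C·cosβ = 8·3.3922 + 6·2.8909 + 2·15.8745 = 76.2326

L=76.233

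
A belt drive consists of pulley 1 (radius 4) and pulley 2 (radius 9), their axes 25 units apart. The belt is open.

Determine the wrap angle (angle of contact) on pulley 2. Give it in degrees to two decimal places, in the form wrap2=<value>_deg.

wrap2=203.07_deg

open belt: β = asin((r2−r1)/C) = asin(5/25) = 11.5370°
wrap1 = π − 2β = 156.9261°
wrap2 = π + 2β = 203.0739°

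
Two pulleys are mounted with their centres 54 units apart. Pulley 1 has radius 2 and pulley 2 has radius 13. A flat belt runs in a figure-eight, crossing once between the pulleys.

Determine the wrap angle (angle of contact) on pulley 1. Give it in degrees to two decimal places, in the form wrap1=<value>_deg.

wrap1=212.26_deg

crossed belt: β = asin((r1+r2)/C) = asin(15/54) = 16.1276°
wrap1 = wrap2 = π + 2β = 212.2552°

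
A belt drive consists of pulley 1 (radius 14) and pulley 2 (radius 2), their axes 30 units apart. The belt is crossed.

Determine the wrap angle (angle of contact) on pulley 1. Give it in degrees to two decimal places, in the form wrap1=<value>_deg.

crossed belt: β = asin((r1+r2)/C) = asin(16/30) = 32.2310°
wrap1 = wrap2 = π + 2β = 244.4619°

wrap1=244.46_deg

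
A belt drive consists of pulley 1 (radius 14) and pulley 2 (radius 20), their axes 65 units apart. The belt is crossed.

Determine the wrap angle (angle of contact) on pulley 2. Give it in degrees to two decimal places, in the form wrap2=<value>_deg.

crossed belt: β = asin((r1+r2)/C) = asin(34/65) = 31.5389°
wrap1 = wrap2 = π + 2β = 243.0777°

wrap2=243.08_deg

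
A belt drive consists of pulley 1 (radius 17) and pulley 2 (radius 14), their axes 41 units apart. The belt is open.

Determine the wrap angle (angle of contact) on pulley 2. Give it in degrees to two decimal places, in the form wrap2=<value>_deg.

open belt: β = asin((r2−r1)/C) = asin(-3/41) = -4.1961°
wrap1 = π − 2β = 188.3922°
wrap2 = π + 2β = 171.6078°

wrap2=171.61_deg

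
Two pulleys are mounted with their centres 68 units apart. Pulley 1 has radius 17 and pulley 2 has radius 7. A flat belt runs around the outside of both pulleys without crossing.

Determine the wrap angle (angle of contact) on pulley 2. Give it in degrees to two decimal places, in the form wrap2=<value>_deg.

open belt: β = asin((r2−r1)/C) = asin(-10/68) = -8.4565°
wrap1 = π − 2β = 196.9130°
wrap2 = π + 2β = 163.0870°

wrap2=163.09_deg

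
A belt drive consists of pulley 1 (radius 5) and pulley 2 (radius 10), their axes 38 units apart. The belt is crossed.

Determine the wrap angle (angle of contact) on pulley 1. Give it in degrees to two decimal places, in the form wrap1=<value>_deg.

wrap1=226.50_deg

crossed belt: β = asin((r1+r2)/C) = asin(15/38) = 23.2496°
wrap1 = wrap2 = π + 2β = 226.4991°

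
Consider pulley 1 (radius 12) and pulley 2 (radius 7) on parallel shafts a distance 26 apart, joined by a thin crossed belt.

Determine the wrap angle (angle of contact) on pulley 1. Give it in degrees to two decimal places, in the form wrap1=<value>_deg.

wrap1=273.90_deg

crossed belt: β = asin((r1+r2)/C) = asin(19/26) = 46.9509°
wrap1 = wrap2 = π + 2β = 273.9018°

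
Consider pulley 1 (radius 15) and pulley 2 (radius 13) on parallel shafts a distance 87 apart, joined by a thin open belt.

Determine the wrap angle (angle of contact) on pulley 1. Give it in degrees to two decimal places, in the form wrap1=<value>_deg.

wrap1=182.63_deg

open belt: β = asin((r2−r1)/C) = asin(-2/87) = -1.3173°
wrap1 = π − 2β = 182.6345°
wrap2 = π + 2β = 177.3655°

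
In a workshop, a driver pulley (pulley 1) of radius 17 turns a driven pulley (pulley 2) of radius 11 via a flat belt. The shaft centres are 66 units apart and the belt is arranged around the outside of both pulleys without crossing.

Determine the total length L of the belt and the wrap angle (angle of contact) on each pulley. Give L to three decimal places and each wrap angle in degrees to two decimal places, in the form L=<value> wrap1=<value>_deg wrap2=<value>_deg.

open belt: β = asin((r2−r1)/C) = asin(-6/66) = -5.2159°
wrap1 = π − 2β = 190.4318°
wrap2 = π + 2β = 169.5682°
tangent length = C·cosβ = 65.7267
L = r1·wrap1 + r2·wrap2 + 2·C·cosβ = 17·3.3237 + 11·2.9595 + 2·65.7267 = 220.5104

L=220.510 wrap1=190.43_deg wrap2=169.57_deg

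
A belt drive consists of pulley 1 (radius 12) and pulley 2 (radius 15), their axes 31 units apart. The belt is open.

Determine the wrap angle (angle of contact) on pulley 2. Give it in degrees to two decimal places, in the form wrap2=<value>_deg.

wrap2=191.11_deg

open belt: β = asin((r2−r1)/C) = asin(3/31) = 5.5534°
wrap1 = π − 2β = 168.8931°
wrap2 = π + 2β = 191.1069°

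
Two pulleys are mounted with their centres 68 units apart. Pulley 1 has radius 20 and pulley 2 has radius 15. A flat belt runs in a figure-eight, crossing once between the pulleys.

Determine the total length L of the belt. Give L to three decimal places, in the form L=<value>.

L=264.404

crossed belt: β = asin((r1+r2)/C) = asin(35/68) = 30.9778°
wrap1 = wrap2 = π + 2β = 241.9556°
tangent length = C·cosβ = 58.3009
L = (r1+r2)·wrap + 2·C·cosβ = 35·4.2229 + 2·58.3009 = 264.4041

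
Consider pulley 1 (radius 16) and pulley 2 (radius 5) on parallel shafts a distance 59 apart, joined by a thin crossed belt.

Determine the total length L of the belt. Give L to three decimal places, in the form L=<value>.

crossed belt: β = asin((r1+r2)/C) = asin(21/59) = 20.8506°
wrap1 = wrap2 = π + 2β = 221.7012°
tangent length = C·cosβ = 55.1362
L = (r1+r2)·wrap + 2·C·cosβ = 21·3.8694 + 2·55.1362 = 191.5301

L=191.530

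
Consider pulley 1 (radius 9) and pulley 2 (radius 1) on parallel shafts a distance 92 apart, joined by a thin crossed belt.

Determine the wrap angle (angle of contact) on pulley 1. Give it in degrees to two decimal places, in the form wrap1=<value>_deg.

wrap1=192.48_deg

crossed belt: β = asin((r1+r2)/C) = asin(10/92) = 6.2401°
wrap1 = wrap2 = π + 2β = 192.4803°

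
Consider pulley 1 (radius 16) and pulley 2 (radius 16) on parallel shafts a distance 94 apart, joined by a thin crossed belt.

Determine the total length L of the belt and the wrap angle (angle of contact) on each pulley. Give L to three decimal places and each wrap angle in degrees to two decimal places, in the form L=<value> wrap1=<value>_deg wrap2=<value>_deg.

L=299.534 wrap1=219.81_deg wrap2=219.81_deg

crossed belt: β = asin((r1+r2)/C) = asin(32/94) = 19.9028°
wrap1 = wrap2 = π + 2β = 219.8056°
tangent length = C·cosβ = 88.3855
L = (r1+r2)·wrap + 2·C·cosβ = 32·3.8363 + 2·88.3855 = 299.5336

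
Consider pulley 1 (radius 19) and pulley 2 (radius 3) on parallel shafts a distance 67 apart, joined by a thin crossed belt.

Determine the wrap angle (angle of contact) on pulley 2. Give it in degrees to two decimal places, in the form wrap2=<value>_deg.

crossed belt: β = asin((r1+r2)/C) = asin(22/67) = 19.1692°
wrap1 = wrap2 = π + 2β = 218.3383°

wrap2=218.34_deg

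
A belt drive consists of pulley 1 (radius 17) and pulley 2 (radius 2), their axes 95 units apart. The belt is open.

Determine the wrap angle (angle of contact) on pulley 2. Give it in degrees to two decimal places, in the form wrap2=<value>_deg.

wrap2=161.83_deg

open belt: β = asin((r2−r1)/C) = asin(-15/95) = -9.0847°
wrap1 = π − 2β = 198.1694°
wrap2 = π + 2β = 161.8306°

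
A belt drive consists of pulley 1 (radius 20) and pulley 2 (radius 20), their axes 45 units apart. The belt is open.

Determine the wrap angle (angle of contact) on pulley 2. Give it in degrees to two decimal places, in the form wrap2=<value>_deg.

wrap2=180.00_deg

open belt: β = asin((r2−r1)/C) = asin(0/45) = 0.0000°
wrap1 = π − 2β = 180.0000°
wrap2 = π + 2β = 180.0000°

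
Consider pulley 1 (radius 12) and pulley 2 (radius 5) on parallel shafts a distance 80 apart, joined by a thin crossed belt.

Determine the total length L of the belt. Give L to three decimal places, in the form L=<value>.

L=217.033

crossed belt: β = asin((r1+r2)/C) = asin(17/80) = 12.2689°
wrap1 = wrap2 = π + 2β = 204.5378°
tangent length = C·cosβ = 78.1729
L = (r1+r2)·wrap + 2·C·cosβ = 17·3.5699 + 2·78.1729 = 217.0334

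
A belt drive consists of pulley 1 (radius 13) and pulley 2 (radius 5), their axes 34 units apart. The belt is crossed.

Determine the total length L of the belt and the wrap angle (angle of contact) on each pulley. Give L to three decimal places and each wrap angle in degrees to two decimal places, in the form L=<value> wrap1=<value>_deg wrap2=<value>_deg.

L=134.322 wrap1=243.93_deg wrap2=243.93_deg

crossed belt: β = asin((r1+r2)/C) = asin(18/34) = 31.9657°
wrap1 = wrap2 = π + 2β = 243.9314°
tangent length = C·cosβ = 28.8444
L = (r1+r2)·wrap + 2·C·cosβ = 18·4.2574 + 2·28.8444 = 134.3221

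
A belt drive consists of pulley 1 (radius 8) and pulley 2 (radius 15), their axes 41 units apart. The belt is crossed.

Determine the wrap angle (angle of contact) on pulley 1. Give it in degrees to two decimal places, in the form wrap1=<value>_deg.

crossed belt: β = asin((r1+r2)/C) = asin(23/41) = 34.1233°
wrap1 = wrap2 = π + 2β = 248.2466°

wrap1=248.25_deg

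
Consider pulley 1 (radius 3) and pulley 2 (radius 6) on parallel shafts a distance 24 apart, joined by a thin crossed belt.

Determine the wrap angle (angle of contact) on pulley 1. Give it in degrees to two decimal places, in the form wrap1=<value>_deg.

crossed belt: β = asin((r1+r2)/C) = asin(9/24) = 22.0243°
wrap1 = wrap2 = π + 2β = 224.0486°

wrap1=224.05_deg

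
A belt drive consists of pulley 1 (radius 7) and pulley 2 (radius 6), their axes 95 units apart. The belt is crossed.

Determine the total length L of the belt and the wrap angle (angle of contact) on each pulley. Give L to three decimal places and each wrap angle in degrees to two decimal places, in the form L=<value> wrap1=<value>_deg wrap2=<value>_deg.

crossed belt: β = asin((r1+r2)/C) = asin(13/95) = 7.8652°
wrap1 = wrap2 = π + 2β = 195.7303°
tangent length = C·cosβ = 94.1063
L = (r1+r2)·wrap + 2·C·cosβ = 13·3.4161 + 2·94.1063 = 232.6224

L=232.622 wrap1=195.73_deg wrap2=195.73_deg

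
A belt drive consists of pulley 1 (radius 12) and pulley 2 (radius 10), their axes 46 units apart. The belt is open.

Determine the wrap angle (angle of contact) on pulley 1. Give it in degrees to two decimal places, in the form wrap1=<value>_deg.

open belt: β = asin((r2−r1)/C) = asin(-2/46) = -2.4919°
wrap1 = π − 2β = 184.9838°
wrap2 = π + 2β = 175.0162°

wrap1=184.98_deg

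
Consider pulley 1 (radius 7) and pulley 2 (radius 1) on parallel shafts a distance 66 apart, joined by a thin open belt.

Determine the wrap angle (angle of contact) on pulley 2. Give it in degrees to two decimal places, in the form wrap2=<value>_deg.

open belt: β = asin((r2−r1)/C) = asin(-6/66) = -5.2159°
wrap1 = π − 2β = 190.4318°
wrap2 = π + 2β = 169.5682°

wrap2=169.57_deg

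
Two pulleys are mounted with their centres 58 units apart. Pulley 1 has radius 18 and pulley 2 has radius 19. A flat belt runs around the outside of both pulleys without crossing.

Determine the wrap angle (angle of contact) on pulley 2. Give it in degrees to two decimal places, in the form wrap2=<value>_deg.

wrap2=181.98_deg

open belt: β = asin((r2−r1)/C) = asin(1/58) = 0.9879°
wrap1 = π − 2β = 178.0242°
wrap2 = π + 2β = 181.9758°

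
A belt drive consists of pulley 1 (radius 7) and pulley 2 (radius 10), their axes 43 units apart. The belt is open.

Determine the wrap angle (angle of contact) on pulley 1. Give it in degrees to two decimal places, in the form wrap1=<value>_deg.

open belt: β = asin((r2−r1)/C) = asin(3/43) = 4.0006°
wrap1 = π − 2β = 171.9987°
wrap2 = π + 2β = 188.0013°

wrap1=172.00_deg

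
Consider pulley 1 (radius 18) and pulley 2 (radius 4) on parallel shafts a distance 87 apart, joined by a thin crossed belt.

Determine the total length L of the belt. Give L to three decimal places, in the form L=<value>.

crossed belt: β = asin((r1+r2)/C) = asin(22/87) = 14.6476°
wrap1 = wrap2 = π + 2β = 209.2952°
tangent length = C·cosβ = 84.1724
L = (r1+r2)·wrap + 2·C·cosβ = 22·3.6529 + 2·84.1724 = 248.7085

L=248.708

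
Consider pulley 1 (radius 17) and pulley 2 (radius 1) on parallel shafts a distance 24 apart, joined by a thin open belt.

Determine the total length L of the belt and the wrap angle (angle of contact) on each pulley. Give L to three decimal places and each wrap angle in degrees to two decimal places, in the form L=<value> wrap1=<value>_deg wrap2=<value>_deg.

L=115.677 wrap1=263.62_deg wrap2=96.38_deg

open belt: β = asin((r2−r1)/C) = asin(-16/24) = -41.8103°
wrap1 = π − 2β = 263.6206°
wrap2 = π + 2β = 96.3794°
tangent length = C·cosβ = 17.8885
L = r1·wrap1 + r2·wrap2 + 2·C·cosβ = 17·4.6010 + 1·1.6821 + 2·17.8885 = 115.6770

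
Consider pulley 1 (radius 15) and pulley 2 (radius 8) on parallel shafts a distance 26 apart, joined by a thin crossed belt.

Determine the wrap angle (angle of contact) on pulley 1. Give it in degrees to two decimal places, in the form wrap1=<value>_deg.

crossed belt: β = asin((r1+r2)/C) = asin(23/26) = 62.2042°
wrap1 = wrap2 = π + 2β = 304.4085°

wrap1=304.41_deg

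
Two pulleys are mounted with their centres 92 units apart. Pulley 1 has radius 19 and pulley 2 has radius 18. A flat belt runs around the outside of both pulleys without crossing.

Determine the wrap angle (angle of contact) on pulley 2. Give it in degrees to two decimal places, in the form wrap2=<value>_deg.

wrap2=178.75_deg

open belt: β = asin((r2−r1)/C) = asin(-1/92) = -0.6228°
wrap1 = π − 2β = 181.2456°
wrap2 = π + 2β = 178.7544°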